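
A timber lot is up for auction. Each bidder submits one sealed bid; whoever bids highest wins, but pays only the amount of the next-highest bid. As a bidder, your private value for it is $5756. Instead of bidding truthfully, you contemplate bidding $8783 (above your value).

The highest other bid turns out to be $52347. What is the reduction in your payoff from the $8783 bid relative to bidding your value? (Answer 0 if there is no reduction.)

$0

Bidding your value $5756: you lose (since $5756 < $52347). Payoff $0.
Bidding $8783: you lose. Payoff $0.
Difference = $0 − $0 = $0; both bids lead to the same outcome because the competing bid is above both your value and your alternative bid.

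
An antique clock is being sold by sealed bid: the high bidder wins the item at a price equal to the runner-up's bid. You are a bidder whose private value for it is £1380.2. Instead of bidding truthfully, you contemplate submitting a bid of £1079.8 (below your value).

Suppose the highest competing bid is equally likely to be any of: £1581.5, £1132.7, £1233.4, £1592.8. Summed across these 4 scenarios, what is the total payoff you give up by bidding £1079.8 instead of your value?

The deviation costs you only when the competing bid falls strictly between £1079.8 and £1380.2; elsewhere both bids give the same outcome.
£1581.5: outcomes coincide → loss £0.
£1132.7: truthful payoff £247.5, deviation payoff £0 → loss £247.5.
£1233.4: truthful payoff £146.8, deviation payoff £0 → loss £146.8.
£1592.8: outcomes coincide → loss £0.
Total loss = £247.5 + £146.8 = £394.3.

£394.3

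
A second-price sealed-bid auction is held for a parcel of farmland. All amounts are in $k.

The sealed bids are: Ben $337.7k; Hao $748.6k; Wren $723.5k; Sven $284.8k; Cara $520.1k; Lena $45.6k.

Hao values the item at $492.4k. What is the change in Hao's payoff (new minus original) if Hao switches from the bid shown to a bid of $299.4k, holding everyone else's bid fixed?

The highest bid among the other bidders is $723.5k; Hao's bid doesn't change that.
Original bid $748.6k: Hao is highest, pays the top rival bid $723.5k; payoff $492.4k − $723.5k = −$231.1k.
Alternative bid $299.4k: Hao is not highest (top rival bid is $723.5k); payoff $0k.
Change in payoff = $0k − (−$231.1k) = $231.1k.

$231.1k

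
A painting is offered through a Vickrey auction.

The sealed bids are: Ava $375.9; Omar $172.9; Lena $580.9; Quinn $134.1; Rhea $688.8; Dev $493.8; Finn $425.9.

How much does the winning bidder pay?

$580.9

Highest bid: Rhea at $688.8, so Rhea wins.
Second-highest bid: Lena at $580.9 — that is the price the winner pays.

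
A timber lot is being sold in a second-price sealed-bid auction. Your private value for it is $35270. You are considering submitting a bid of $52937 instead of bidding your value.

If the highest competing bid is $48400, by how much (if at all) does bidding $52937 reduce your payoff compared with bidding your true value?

Bidding your value $35270: you lose (since $35270 < $48400). Payoff $0.
Bidding $52937: you win and pay $48400. Payoff $35270 − $48400 = −$13130.
The competing bid $48400 lies between your value and your inflated bid, so overbidding wins an item priced above your value.
Loss from deviating = $0 − (−$13130) = $13130.

$13130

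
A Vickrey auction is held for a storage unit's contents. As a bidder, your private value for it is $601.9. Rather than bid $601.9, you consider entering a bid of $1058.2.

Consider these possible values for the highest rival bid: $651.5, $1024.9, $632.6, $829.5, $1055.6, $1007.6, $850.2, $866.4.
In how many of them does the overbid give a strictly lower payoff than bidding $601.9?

8

The deviation hurts exactly when the highest competing bid lies strictly between $601.9 and $1058.2 — overbidding then wins at a price above your value.
$651.5: inside the interval → strictly worse (loss $49.6).
$1024.9: inside the interval → strictly worse (loss $423).
$632.6: inside the interval → strictly worse (loss $30.7).
$829.5: inside the interval → strictly worse (loss $227.6).
$1055.6: inside the interval → strictly worse (loss $453.7).
$1007.6: inside the interval → strictly worse (loss $405.7).
$850.2: inside the interval → strictly worse (loss $248.3).
$866.4: inside the interval → strictly worse (loss $264.5).
Count: 8.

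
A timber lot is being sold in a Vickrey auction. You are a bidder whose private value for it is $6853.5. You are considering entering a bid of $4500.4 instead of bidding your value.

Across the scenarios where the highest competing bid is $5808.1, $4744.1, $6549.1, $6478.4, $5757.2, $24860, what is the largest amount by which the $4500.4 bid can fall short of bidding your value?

$2109.4

$5808.1: truthful gives $1045.4, deviation gives $0 → loss $1045.4.
$4744.1: truthful gives $2109.4, deviation gives $0 → loss $2109.4.
$6549.1: truthful gives $304.4, deviation gives $0 → loss $304.4.
$6478.4: truthful gives $375.1, deviation gives $0 → loss $375.1.
$5757.2: truthful gives $1096.3, deviation gives $0 → loss $1096.3.
$24860: same outcome either way → loss $0.
Maximum loss: $2109.4.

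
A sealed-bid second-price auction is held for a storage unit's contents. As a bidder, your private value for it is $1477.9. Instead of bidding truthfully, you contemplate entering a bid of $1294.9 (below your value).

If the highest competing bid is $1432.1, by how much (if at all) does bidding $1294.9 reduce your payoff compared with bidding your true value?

Bidding your value $1477.9: you win (since $1477.9 > $1432.1) and pay $1432.1. Payoff $45.8.
Bidding $1294.9: you lose. Payoff $0.
The competing bid $1432.1 lies between your shaded bid and your value, so underbidding forfeits an item you could have won at a profitable price.
Loss from deviating = $45.8 − ($0) = $45.8.
Because the price is fixed by the runner-up's bid, deviating from your value can only change a good outcome into a bad one — never the reverse.

$45.8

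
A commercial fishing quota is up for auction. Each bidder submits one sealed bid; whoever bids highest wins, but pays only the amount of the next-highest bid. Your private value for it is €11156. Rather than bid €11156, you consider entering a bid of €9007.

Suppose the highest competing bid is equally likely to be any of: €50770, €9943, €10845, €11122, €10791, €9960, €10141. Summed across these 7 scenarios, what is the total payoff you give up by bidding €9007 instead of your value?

The deviation costs you only when the competing bid falls strictly between €9007 and €11156; elsewhere both bids give the same outcome.
€50770: outcomes coincide → loss €0.
€9943: truthful payoff €1213, deviation payoff €0 → loss €1213.
€10845: truthful payoff €311, deviation payoff €0 → loss €311.
€11122: truthful payoff €34, deviation payoff €0 → loss €34.
€10791: truthful payoff €365, deviation payoff €0 → loss €365.
€9960: truthful payoff €1196, deviation payoff €0 → loss €1196.
€10141: truthful payoff €1015, deviation payoff €0 → loss €1015.
Total loss = €1213 + €311 + €34 + €365 + €1196 + €1015 = €4134.

€4134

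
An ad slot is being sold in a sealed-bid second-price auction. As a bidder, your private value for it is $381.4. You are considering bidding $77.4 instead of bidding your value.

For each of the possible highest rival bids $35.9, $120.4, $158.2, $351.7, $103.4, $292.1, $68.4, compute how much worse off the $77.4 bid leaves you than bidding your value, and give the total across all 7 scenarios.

The deviation costs you only when the competing bid falls strictly between $77.4 and $381.4; elsewhere both bids give the same outcome.
$35.9: outcomes coincide → loss $0.
$120.4: truthful payoff $261, deviation payoff $0 → loss $261.
$158.2: truthful payoff $223.2, deviation payoff $0 → loss $223.2.
$351.7: truthful payoff $29.7, deviation payoff $0 → loss $29.7.
$103.4: truthful payoff $278, deviation payoff $0 → loss $278.
$292.1: truthful payoff $89.3, deviation payoff $0 → loss $89.3.
$68.4: outcomes coincide → loss $0.
Total loss = $261 + $223.2 + $29.7 + $278 + $89.3 = $881.2.
Truthful bidding weakly dominates here: raising your bid can only win items priced above your value, and lowering it can only forfeit items priced below.

$881.2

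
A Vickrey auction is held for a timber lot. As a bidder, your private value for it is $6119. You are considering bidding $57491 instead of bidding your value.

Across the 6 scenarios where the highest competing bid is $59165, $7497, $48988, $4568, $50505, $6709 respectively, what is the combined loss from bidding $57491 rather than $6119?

$89223

The deviation costs you only when the competing bid falls strictly between $6119 and $57491; elsewhere both bids give the same outcome.
$59165: outcomes coincide → loss $0.
$7497: truthful payoff $0, deviation payoff −$1378 → loss $1378.
$48988: truthful payoff $0, deviation payoff −$42869 → loss $42869.
$4568: outcomes coincide → loss $0.
$50505: truthful payoff $0, deviation payoff −$44386 → loss $44386.
$6709: truthful payoff $0, deviation payoff −$590 → loss $590.
Total loss = $1378 + $42869 + $44386 + $590 = $89223.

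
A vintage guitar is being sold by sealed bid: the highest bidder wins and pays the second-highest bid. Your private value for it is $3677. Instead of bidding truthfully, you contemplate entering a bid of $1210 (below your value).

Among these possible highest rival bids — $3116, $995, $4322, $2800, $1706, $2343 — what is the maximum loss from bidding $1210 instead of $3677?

$3116: truthful gives $561, deviation gives $0 → loss $561.
$995: same outcome either way → loss $0.
$4322: same outcome either way → loss $0.
$2800: truthful gives $877, deviation gives $0 → loss $877.
$1706: truthful gives $1971, deviation gives $0 → loss $1971.
$2343: truthful gives $1334, deviation gives $0 → loss $1334.
Maximum loss: $1971.

$1971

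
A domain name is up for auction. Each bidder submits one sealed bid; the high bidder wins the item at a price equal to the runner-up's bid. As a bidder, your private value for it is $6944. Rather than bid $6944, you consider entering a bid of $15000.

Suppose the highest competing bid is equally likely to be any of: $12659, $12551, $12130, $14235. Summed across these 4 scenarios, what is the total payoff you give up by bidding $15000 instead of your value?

$23799

The deviation costs you only when the competing bid falls strictly between $6944 and $15000; elsewhere both bids give the same outcome.
$12659: truthful payoff $0, deviation payoff −$5715 → loss $5715.
$12551: truthful payoff $0, deviation payoff −$5607 → loss $5607.
$12130: truthful payoff $0, deviation payoff −$5186 → loss $5186.
$14235: truthful payoff $0, deviation payoff −$7291 → loss $7291.
Total loss = $5715 + $5607 + $5186 + $7291 = $23799.
Because the price is fixed by the runner-up's bid, deviating from your value can only change a good outcome into a bad one — never the reverse.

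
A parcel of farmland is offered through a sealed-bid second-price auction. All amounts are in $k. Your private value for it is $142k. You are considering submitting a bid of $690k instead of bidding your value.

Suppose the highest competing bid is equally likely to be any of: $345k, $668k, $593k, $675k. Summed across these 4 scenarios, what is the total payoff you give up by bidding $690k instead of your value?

The deviation costs you only when the competing bid falls strictly between $142k and $690k; elsewhere both bids give the same outcome.
$345k: truthful payoff $0k, deviation payoff −$203k → loss $203k.
$668k: truthful payoff $0k, deviation payoff −$526k → loss $526k.
$593k: truthful payoff $0k, deviation payoff −$451k → loss $451k.
$675k: truthful payoff $0k, deviation payoff −$533k → loss $533k.
Total loss = $203k + $526k + $451k + $533k = $1713k.

$1713k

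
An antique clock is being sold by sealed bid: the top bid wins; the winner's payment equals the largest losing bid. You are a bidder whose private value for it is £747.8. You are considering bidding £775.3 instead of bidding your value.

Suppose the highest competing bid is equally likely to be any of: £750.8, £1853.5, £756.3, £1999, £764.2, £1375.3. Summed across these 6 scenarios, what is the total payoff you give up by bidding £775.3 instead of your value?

£27.9

The deviation costs you only when the competing bid falls strictly between £747.8 and £775.3; elsewhere both bids give the same outcome.
£750.8: truthful payoff £0, deviation payoff −£3 → loss £3.
£1853.5: outcomes coincide → loss £0.
£756.3: truthful payoff £0, deviation payoff −£8.5 → loss £8.5.
£1999: outcomes coincide → loss £0.
£764.2: truthful payoff £0, deviation payoff −£16.4 → loss £16.4.
£1375.3: outcomes coincide → loss £0.
Total loss = £3 + £8.5 + £16.4 = £27.9.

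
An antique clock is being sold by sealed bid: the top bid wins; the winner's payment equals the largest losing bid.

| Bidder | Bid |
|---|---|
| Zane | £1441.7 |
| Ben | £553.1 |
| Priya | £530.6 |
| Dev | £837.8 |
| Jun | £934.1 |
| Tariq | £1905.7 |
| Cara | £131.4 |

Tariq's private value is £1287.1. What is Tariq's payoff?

Highest bid: Tariq at £1905.7, so Tariq wins.
Second-highest bid: Zane at £1441.7 — that is the price the winner pays.
Tariq's payoff = value − price = £1287.1 − £1441.7 = −£154.6.

−£154.6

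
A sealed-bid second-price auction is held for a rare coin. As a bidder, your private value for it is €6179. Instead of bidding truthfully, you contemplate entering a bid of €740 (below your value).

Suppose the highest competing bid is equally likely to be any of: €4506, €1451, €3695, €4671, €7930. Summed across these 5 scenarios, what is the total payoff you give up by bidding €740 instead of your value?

The deviation costs you only when the competing bid falls strictly between €740 and €6179; elsewhere both bids give the same outcome.
€4506: truthful payoff €1673, deviation payoff €0 → loss €1673.
€1451: truthful payoff €4728, deviation payoff €0 → loss €4728.
€3695: truthful payoff €2484, deviation payoff €0 → loss €2484.
€4671: truthful payoff €1508, deviation payoff €0 → loss €1508.
€7930: outcomes coincide → loss €0.
Total loss = €1673 + €4728 + €2484 + €1508 = €10393.

€10393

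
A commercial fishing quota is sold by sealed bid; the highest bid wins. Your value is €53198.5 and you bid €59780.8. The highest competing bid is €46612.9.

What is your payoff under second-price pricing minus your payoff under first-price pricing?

€13167.9

You have the highest bid, so you win under either rule.
Second-price: pay €46612.9 → payoff €6585.6.
First-price: pay your own bid €59780.8 → payoff −€6582.3.
Difference = €6585.6 − (−€6582.3) = €13167.9.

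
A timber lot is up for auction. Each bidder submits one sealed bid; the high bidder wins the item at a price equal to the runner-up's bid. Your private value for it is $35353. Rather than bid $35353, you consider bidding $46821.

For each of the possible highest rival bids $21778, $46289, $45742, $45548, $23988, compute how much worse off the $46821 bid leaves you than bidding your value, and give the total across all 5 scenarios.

$31520

The deviation costs you only when the competing bid falls strictly between $35353 and $46821; elsewhere both bids give the same outcome.
$21778: outcomes coincide → loss $0.
$46289: truthful payoff $0, deviation payoff −$10936 → loss $10936.
$45742: truthful payoff $0, deviation payoff −$10389 → loss $10389.
$45548: truthful payoff $0, deviation payoff −$10195 → loss $10195.
$23988: outcomes coincide → loss $0.
Total loss = $10936 + $10389 + $10195 = $31520.
Because the price is fixed by the runner-up's bid, deviating from your value can only change a good outcome into a bad one — never the reverse.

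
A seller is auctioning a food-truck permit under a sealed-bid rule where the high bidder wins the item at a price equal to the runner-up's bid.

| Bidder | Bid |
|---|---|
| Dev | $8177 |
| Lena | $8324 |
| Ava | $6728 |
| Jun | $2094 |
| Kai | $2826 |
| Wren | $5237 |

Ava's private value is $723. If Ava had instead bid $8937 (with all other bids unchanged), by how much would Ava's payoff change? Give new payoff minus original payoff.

−$7601

The highest bid among the other bidders is $8324; Ava's bid doesn't change that.
Original bid $6728: Ava is not highest (top rival bid is $8324); payoff $0.
Alternative bid $8937: Ava is highest, pays the top rival bid $8324; payoff $723 − $8324 = −$7601.
Change in payoff = −$7601 − ($0) = −$7601.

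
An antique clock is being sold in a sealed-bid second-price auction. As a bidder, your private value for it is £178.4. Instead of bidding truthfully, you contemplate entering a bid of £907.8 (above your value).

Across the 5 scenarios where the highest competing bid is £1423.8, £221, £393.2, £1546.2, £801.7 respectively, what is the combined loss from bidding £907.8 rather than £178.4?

The deviation costs you only when the competing bid falls strictly between £178.4 and £907.8; elsewhere both bids give the same outcome.
£1423.8: outcomes coincide → loss £0.
£221: truthful payoff £0, deviation payoff −£42.6 → loss £42.6.
£393.2: truthful payoff £0, deviation payoff −£214.8 → loss £214.8.
£1546.2: outcomes coincide → loss £0.
£801.7: truthful payoff £0, deviation payoff −£623.3 → loss £623.3.
Total loss = £42.6 + £214.8 + £623.3 = £880.7.

£880.7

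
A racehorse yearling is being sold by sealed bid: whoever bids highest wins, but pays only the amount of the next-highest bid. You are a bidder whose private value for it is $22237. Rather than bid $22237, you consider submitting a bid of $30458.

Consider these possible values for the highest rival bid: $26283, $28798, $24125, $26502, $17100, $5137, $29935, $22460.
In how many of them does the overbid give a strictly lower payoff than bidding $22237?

The deviation hurts exactly when the highest competing bid lies strictly between $22237 and $30458 — overbidding then wins at a price above your value.
$26283: inside the interval → strictly worse (loss $4046).
$28798: inside the interval → strictly worse (loss $6561).
$24125: inside the interval → strictly worse (loss $1888).
$26502: inside the interval → strictly worse (loss $4265).
$17100: below both → same outcome either way.
$5137: below both → same outcome either way.
$29935: inside the interval → strictly worse (loss $7698).
$22460: inside the interval → strictly worse (loss $223).
Count: 6.

6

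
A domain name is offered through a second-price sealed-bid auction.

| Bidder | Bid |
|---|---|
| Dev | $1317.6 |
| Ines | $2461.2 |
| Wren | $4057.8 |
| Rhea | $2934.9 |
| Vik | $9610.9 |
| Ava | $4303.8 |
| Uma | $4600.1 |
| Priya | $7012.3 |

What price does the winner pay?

$7012.3

Highest bid: Vik at $9610.9, so Vik wins.
Second-highest bid: Priya at $7012.3 — that is the price the winner pays.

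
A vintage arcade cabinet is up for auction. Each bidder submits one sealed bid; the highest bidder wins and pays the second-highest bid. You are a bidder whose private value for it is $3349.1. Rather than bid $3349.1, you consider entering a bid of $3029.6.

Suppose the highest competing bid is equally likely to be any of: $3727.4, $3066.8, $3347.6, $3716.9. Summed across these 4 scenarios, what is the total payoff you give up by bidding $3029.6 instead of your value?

The deviation costs you only when the competing bid falls strictly between $3029.6 and $3349.1; elsewhere both bids give the same outcome.
$3727.4: outcomes coincide → loss $0.
$3066.8: truthful payoff $282.3, deviation payoff $0 → loss $282.3.
$3347.6: truthful payoff $1.5, deviation payoff $0 → loss $1.5.
$3716.9: outcomes coincide → loss $0.
Total loss = $282.3 + $1.5 = $283.8.

$283.8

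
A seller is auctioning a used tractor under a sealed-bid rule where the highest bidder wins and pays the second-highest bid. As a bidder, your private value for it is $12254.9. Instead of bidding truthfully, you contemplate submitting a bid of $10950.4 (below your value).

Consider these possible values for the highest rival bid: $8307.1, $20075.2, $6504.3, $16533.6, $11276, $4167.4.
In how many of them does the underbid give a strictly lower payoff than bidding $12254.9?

The deviation hurts exactly when the highest competing bid lies strictly between $10950.4 and $12254.9 — underbidding then forfeits a profitable win.
$8307.1: below both → same outcome either way.
$20075.2: above both → same outcome either way.
$6504.3: below both → same outcome either way.
$16533.6: above both → same outcome either way.
$11276: inside the interval → strictly worse (loss $978.9).
$4167.4: below both → same outcome either way.
Count: 1.

1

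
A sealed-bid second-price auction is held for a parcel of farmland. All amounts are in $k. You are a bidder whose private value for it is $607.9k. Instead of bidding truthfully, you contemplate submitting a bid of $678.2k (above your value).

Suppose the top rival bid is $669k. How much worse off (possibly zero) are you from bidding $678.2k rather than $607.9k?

Bidding your value $607.9k: you lose (since $607.9k < $669k). Payoff $0k.
Bidding $678.2k: you win and pay $669k. Payoff $607.9k − $669k = −$61.1k.
The competing bid $669k lies between your value and your inflated bid, so overbidding wins an item priced above your value.
Loss from deviating = $0k − (−$61.1k) = $61.1k.

$61.1k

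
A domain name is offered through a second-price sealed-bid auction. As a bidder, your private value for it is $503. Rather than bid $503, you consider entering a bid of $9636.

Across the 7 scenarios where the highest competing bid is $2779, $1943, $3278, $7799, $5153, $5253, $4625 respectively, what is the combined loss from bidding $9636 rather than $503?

$27309

The deviation costs you only when the competing bid falls strictly between $503 and $9636; elsewhere both bids give the same outcome.
$2779: truthful payoff $0, deviation payoff −$2276 → loss $2276.
$1943: truthful payoff $0, deviation payoff −$1440 → loss $1440.
$3278: truthful payoff $0, deviation payoff −$2775 → loss $2775.
$7799: truthful payoff $0, deviation payoff −$7296 → loss $7296.
$5153: truthful payoff $0, deviation payoff −$4650 → loss $4650.
$5253: truthful payoff $0, deviation payoff −$4750 → loss $4750.
$4625: truthful payoff $0, deviation payoff −$4122 → loss $4122.
Total loss = $2276 + $1440 + $2775 + $7296 + $4650 + $4750 + $4122 = $27309.
In a second-price auction your bid sets only whether you win, not what you pay, so bidding your true value is weakly dominant.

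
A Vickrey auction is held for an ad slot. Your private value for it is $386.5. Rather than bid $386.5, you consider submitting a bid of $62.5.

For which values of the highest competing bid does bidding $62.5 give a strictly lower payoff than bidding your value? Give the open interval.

If the competing bid is below $62.5, both bids win at the same price — no difference.
If it is above $386.5, both bids lose — no difference.
If it lies strictly between $62.5 and $386.5, bidding your value wins at a price below your value (positive payoff) while bidding $62.5 loses (payoff 0).
So the deviation strictly hurts on the open interval ($62.5, $386.5).

($62.5, $386.5)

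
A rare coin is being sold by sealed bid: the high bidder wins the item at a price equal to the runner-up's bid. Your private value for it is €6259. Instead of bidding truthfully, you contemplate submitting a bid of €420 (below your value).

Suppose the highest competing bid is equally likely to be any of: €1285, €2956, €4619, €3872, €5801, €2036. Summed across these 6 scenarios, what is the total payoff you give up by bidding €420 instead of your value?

€16985

The deviation costs you only when the competing bid falls strictly between €420 and €6259; elsewhere both bids give the same outcome.
€1285: truthful payoff €4974, deviation payoff €0 → loss €4974.
€2956: truthful payoff €3303, deviation payoff €0 → loss €3303.
€4619: truthful payoff €1640, deviation payoff €0 → loss €1640.
€3872: truthful payoff €2387, deviation payoff €0 → loss €2387.
€5801: truthful payoff €458, deviation payoff €0 → loss €458.
€2036: truthful payoff €4223, deviation payoff €0 → loss €4223.
Total loss = €4974 + €3303 + €1640 + €2387 + €458 + €4223 = €16985.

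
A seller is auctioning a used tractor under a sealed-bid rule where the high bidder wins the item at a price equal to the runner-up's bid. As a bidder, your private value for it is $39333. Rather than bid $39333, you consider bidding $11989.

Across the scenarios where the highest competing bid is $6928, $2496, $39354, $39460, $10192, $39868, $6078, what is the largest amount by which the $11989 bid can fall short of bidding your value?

$6928: same outcome either way → loss $0.
$2496: same outcome either way → loss $0.
$39354: same outcome either way → loss $0.
$39460: same outcome either way → loss $0.
$10192: same outcome either way → loss $0.
$39868: same outcome either way → loss $0.
$6078: same outcome either way → loss $0.
Maximum loss: $0.

$0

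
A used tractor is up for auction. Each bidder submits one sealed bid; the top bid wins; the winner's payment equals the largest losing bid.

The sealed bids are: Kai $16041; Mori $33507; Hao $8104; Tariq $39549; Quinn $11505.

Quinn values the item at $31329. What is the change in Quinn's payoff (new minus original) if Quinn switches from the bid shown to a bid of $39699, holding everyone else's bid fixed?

−$8220

The highest bid among the other bidders is $39549; Quinn's bid doesn't change that.
Original bid $11505: Quinn is not highest (top rival bid is $39549); payoff $0.
Alternative bid $39699: Quinn is highest, pays the top rival bid $39549; payoff $31329 − $39549 = −$8220.
Change in payoff = −$8220 − ($0) = −$8220.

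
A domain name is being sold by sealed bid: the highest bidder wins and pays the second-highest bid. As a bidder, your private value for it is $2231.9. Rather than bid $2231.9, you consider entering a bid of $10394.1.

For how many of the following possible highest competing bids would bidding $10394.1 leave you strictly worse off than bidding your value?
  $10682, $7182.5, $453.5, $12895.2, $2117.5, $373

The deviation hurts exactly when the highest competing bid lies strictly between $2231.9 and $10394.1 — overbidding then wins at a price above your value.
$10682: above both → same outcome either way.
$7182.5: inside the interval → strictly worse (loss $4950.6).
$453.5: below both → same outcome either way.
$12895.2: above both → same outcome either way.
$2117.5: below both → same outcome either way.
$373: below both → same outcome either way.
Count: 1.

1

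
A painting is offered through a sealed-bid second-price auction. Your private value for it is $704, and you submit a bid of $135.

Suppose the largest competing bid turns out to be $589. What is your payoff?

$0

Your bid $135 is below the highest competing bid $589, so you lose.
A losing bidder pays nothing and receives nothing: payoff = $0.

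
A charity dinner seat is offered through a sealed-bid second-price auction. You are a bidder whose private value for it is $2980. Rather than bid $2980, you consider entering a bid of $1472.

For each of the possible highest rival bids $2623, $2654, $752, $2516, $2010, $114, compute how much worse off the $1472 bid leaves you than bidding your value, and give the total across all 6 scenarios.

The deviation costs you only when the competing bid falls strictly between $1472 and $2980; elsewhere both bids give the same outcome.
$2623: truthful payoff $357, deviation payoff $0 → loss $357.
$2654: truthful payoff $326, deviation payoff $0 → loss $326.
$752: outcomes coincide → loss $0.
$2516: truthful payoff $464, deviation payoff $0 → loss $464.
$2010: truthful payoff $970, deviation payoff $0 → loss $970.
$114: outcomes coincide → loss $0.
Total loss = $357 + $326 + $464 + $970 = $2117.
Truthful bidding weakly dominates here: raising your bid can only win items priced above your value, and lowering it can only forfeit items priced below.

$2117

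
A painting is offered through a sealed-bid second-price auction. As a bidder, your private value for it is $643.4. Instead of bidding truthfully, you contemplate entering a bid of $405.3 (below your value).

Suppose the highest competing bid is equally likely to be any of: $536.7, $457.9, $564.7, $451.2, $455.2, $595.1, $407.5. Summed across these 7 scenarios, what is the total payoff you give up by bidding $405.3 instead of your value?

$1035.5

The deviation costs you only when the competing bid falls strictly between $405.3 and $643.4; elsewhere both bids give the same outcome.
$536.7: truthful payoff $106.7, deviation payoff $0 → loss $106.7.
$457.9: truthful payoff $185.5, deviation payoff $0 → loss $185.5.
$564.7: truthful payoff $78.7, deviation payoff $0 → loss $78.7.
$451.2: truthful payoff $192.2, deviation payoff $0 → loss $192.2.
$455.2: truthful payoff $188.2, deviation payoff $0 → loss $188.2.
$595.1: truthful payoff $48.3, deviation payoff $0 → loss $48.3.
$407.5: truthful payoff $235.9, deviation payoff $0 → loss $235.9.
Total loss = $106.7 + $185.5 + $78.7 + $192.2 + $188.2 + $48.3 + $235.9 = $1035.5.
In a second-price auction your bid sets only whether you win, not what you pay, so bidding your true value is weakly dominant.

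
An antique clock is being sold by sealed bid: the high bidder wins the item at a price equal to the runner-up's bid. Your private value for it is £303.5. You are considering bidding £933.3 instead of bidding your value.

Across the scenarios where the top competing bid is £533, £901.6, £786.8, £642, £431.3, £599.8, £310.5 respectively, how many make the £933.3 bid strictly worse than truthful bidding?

The deviation hurts exactly when the highest competing bid lies strictly between £303.5 and £933.3 — overbidding then wins at a price above your value.
£533: inside the interval → strictly worse (loss £229.5).
£901.6: inside the interval → strictly worse (loss £598.1).
£786.8: inside the interval → strictly worse (loss £483.3).
£642: inside the interval → strictly worse (loss £338.5).
£431.3: inside the interval → strictly worse (loss £127.8).
£599.8: inside the interval → strictly worse (loss £296.3).
£310.5: inside the interval → strictly worse (loss £7).
Count: 7.

7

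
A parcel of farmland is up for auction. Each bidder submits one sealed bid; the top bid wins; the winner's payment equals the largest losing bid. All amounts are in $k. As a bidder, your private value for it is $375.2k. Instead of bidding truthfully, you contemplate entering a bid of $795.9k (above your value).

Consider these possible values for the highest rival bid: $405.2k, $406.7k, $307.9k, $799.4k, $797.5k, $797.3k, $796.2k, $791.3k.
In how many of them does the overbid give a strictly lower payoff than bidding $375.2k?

3

The deviation hurts exactly when the highest competing bid lies strictly between $375.2k and $795.9k — overbidding then wins at a price above your value.
$405.2k: inside the interval → strictly worse (loss $30k).
$406.7k: inside the interval → strictly worse (loss $31.5k).
$307.9k: below both → same outcome either way.
$799.4k: above both → same outcome either way.
$797.5k: above both → same outcome either way.
$797.3k: above both → same outcome either way.
$796.2k: above both → same outcome either way.
$791.3k: inside the interval → strictly worse (loss $416.1k).
Count: 3.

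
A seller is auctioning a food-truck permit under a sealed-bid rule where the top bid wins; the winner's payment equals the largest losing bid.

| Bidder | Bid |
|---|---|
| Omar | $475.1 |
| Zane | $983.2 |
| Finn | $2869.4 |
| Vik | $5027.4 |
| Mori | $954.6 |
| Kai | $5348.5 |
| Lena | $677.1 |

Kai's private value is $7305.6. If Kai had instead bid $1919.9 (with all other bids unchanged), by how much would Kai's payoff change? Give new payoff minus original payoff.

−$2278.2

The highest bid among the other bidders is $5027.4; Kai's bid doesn't change that.
Original bid $5348.5: Kai is highest, pays the top rival bid $5027.4; payoff $7305.6 − $5027.4 = $2278.2.
Alternative bid $1919.9: Kai is not highest (top rival bid is $5027.4); payoff $0.
Change in payoff = $0 − ($2278.2) = −$2278.2.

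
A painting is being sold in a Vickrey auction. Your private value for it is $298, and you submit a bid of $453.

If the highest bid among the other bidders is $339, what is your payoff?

−$41

Your bid $453 exceeds the highest competing bid $339, so you win.
In a second-price auction the winner pays the second-highest bid, $339.
Payoff = value − price = $298 − $339 = −$41.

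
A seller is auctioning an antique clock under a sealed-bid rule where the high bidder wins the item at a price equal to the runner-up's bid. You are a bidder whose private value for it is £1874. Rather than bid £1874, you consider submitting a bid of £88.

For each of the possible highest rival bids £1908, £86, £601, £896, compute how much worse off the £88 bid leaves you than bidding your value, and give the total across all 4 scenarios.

The deviation costs you only when the competing bid falls strictly between £88 and £1874; elsewhere both bids give the same outcome.
£1908: outcomes coincide → loss £0.
£86: outcomes coincide → loss £0.
£601: truthful payoff £1273, deviation payoff £0 → loss £1273.
£896: truthful payoff £978, deviation payoff £0 → loss £978.
Total loss = £1273 + £978 = £2251.

£2251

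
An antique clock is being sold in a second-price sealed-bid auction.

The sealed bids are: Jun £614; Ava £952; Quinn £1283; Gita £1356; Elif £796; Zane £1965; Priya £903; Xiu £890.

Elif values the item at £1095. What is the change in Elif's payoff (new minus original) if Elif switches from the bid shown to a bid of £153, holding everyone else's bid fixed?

The highest bid among the other bidders is £1965; Elif's bid doesn't change that.
Original bid £796: Elif is not highest (top rival bid is £1965); payoff £0.
Alternative bid £153: Elif is not highest (top rival bid is £1965); payoff £0.
Change in payoff = £0 − (£0) = £0.

£0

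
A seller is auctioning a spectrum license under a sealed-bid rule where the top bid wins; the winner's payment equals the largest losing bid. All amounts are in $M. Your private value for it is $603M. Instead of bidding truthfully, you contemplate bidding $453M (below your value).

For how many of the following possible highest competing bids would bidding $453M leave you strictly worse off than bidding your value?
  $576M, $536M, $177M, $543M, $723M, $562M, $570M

5

The deviation hurts exactly when the highest competing bid lies strictly between $453M and $603M — underbidding then forfeits a profitable win.
$576M: inside the interval → strictly worse (loss $27M).
$536M: inside the interval → strictly worse (loss $67M).
$177M: below both → same outcome either way.
$543M: inside the interval → strictly worse (loss $60M).
$723M: above both → same outcome either way.
$562M: inside the interval → strictly worse (loss $41M).
$570M: inside the interval → strictly worse (loss $33M).
Count: 5.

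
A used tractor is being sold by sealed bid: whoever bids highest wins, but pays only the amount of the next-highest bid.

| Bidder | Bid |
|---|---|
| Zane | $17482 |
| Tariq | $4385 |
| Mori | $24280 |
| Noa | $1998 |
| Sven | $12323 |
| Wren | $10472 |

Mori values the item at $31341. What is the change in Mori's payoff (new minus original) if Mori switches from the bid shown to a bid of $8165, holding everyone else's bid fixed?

−$13859

The highest bid among the other bidders is $17482; Mori's bid doesn't change that.
Original bid $24280: Mori is highest, pays the top rival bid $17482; payoff $31341 − $17482 = $13859.
Alternative bid $8165: Mori is not highest (top rival bid is $17482); payoff $0.
Change in payoff = $0 − ($13859) = −$13859.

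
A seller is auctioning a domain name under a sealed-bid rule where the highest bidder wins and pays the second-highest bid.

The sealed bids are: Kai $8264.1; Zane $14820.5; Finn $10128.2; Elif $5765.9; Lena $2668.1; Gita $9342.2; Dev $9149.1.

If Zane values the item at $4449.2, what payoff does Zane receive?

Highest bid: Zane at $14820.5, so Zane wins.
Second-highest bid: Finn at $10128.2 — that is the price the winner pays.
Zane's payoff = value − price = $4449.2 − $10128.2 = −$5679.

−$5679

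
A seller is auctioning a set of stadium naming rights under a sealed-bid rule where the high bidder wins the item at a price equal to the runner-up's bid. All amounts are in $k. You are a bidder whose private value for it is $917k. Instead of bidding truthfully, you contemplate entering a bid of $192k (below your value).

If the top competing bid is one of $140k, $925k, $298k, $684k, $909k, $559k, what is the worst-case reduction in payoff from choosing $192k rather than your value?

$619k

$140k: same outcome either way → loss $0k.
$925k: same outcome either way → loss $0k.
$298k: truthful gives $619k, deviation gives $0k → loss $619k.
$684k: truthful gives $233k, deviation gives $0k → loss $233k.
$909k: truthful gives $8k, deviation gives $0k → loss $8k.
$559k: truthful gives $358k, deviation gives $0k → loss $358k.
Maximum loss: $619k.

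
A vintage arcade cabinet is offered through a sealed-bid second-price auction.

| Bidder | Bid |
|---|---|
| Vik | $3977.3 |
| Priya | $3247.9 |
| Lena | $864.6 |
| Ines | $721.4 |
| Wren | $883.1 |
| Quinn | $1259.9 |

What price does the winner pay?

$3247.9

Highest bid: Vik at $3977.3, so Vik wins.
Second-highest bid: Priya at $3247.9 — that is the price the winner pays.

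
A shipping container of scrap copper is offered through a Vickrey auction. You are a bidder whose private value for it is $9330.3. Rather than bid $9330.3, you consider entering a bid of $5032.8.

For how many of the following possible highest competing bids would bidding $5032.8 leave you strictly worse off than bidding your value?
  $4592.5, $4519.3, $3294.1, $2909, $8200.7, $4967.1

1

The deviation hurts exactly when the highest competing bid lies strictly between $5032.8 and $9330.3 — underbidding then forfeits a profitable win.
$4592.5: below both → same outcome either way.
$4519.3: below both → same outcome either way.
$3294.1: below both → same outcome either way.
$2909: below both → same outcome either way.
$8200.7: inside the interval → strictly worse (loss $1129.6).
$4967.1: below both → same outcome either way.
Count: 1.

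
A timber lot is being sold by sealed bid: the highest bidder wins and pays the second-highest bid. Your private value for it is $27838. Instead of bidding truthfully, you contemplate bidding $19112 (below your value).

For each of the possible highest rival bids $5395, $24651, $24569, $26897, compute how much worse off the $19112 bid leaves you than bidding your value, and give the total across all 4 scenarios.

$7397

The deviation costs you only when the competing bid falls strictly between $19112 and $27838; elsewhere both bids give the same outcome.
$5395: outcomes coincide → loss $0.
$24651: truthful payoff $3187, deviation payoff $0 → loss $3187.
$24569: truthful payoff $3269, deviation payoff $0 → loss $3269.
$26897: truthful payoff $941, deviation payoff $0 → loss $941.
Total loss = $3187 + $3269 + $941 = $7397.
Truthful bidding weakly dominates here: raising your bid can only win items priced above your value, and lowering it can only forfeit items priced below.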